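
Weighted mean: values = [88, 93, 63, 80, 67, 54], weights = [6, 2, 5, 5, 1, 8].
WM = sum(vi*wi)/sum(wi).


Numerator = 88*6 + 93*2 + 63*5 + 80*5 + 67*1 + 54*8 = 1928
Denominator = 6 + 2 + 5 + 5 + 1 + 8 = 27
WM = 1928/27 = 71.4074

WM = 71.4074


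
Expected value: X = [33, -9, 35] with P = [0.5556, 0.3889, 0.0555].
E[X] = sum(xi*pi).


E[X] = 33*0.5556 - 9*0.3889 + 35*0.0555
= 18.3348 - 3.5001 + 1.9425
= 16.7772

E[X] = 16.7772


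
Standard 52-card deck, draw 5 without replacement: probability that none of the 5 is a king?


P(no kings) = (48/52) × (47/51) × (46/50) × (45/49) × (44/48)
= 0.6588

P = 0.6588


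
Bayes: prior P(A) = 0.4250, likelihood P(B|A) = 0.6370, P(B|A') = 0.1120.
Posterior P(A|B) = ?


P(B) = P(B|A)*P(A) + P(B|A')*P(A')
= 0.6370*0.4250 + 0.1120*0.5750
= 0.270725 + 0.064400 = 0.335125
P(A|B) = 0.270725/0.335125 = 0.8078

P(A|B) = 0.8078


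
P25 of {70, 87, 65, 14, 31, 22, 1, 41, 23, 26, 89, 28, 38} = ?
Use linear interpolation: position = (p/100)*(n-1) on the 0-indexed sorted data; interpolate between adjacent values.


Sorted: 1, 14, 22, 23, 26, 28, 31, 38, 41, 65, 70, 87, 89
n = 13
Index = 25/100 * 12 = 3.0000
Lower = data[3] = 23, Upper = data[4] = 26
P25 = 23 + 0*(3) = 23.0000

P25 = 23.0000


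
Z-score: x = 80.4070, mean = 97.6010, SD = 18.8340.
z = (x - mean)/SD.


z = (80.4070 - 97.6010)/18.8340
= -17.1940/18.8340
= -0.9129

z = -0.9129


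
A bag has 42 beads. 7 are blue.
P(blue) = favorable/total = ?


P = 7/42 = 0.1667

P = 0.1667


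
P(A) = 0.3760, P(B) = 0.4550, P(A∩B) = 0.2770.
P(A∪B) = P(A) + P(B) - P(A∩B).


P(A∪B) = 0.3760 + 0.4550 - 0.2770
= 0.8310 - 0.2770
= 0.5540

P(A∪B) = 0.5540


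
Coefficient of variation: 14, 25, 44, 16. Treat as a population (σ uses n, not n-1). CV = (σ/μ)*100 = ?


Mean = 24.7500
SD = 11.8612
CV = (11.8612/24.7500)*100 = 47.9239%

CV = 47.9239%


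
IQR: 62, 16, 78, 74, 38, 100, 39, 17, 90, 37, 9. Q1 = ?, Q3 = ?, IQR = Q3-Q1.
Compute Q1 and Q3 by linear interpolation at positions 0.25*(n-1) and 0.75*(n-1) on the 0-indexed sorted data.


Sorted: 9, 16, 17, 37, 38, 39, 62, 74, 78, 90, 100
Q1 (25th %ile) = 27.0000
Q3 (75th %ile) = 76.0000
IQR = 76.0000 - 27.0000 = 49.0000

IQR = 49.0000


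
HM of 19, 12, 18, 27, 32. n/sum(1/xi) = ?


Sum of reciprocals = 1/19 + 1/12 + 1/18 + 1/27 + 1/32 = 0.259808
HM = 5/0.259808 = 19.2450

HM = 19.2450


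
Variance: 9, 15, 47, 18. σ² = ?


Mean = 22.2500
Squared deviations: 175.5625, 52.5625, 612.5625, 18.0625
Sum = 858.7500
Variance = 858.7500/4 = 214.6875

Variance = 214.6875


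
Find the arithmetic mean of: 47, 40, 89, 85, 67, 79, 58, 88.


Sum = 47 + 40 + 89 + 85 + 67 + 79 + 58 + 88 = 553
n = 8
Mean = 553/8 = 69.1250

Mean = 69.1250


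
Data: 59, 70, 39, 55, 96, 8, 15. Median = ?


Sorted: 8, 15, 39, 55, 59, 70, 96
n = 7 (odd)
Middle value = 55

Median = 55


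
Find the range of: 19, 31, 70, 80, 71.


Max = 80, Min = 19
Range = 80 - 19 = 61

Range = 61


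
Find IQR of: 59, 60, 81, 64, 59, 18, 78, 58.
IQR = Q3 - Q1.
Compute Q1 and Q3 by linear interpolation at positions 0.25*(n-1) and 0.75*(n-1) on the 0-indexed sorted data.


Sorted: 18, 58, 59, 59, 60, 64, 78, 81
Q1 (25th %ile) = 58.7500
Q3 (75th %ile) = 67.5000
IQR = 67.5000 - 58.7500 = 8.7500

IQR = 8.7500


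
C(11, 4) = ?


C(11,4) = 11!/(4! × 7!)
= 39916800/(24 × 5040)
= 330

C(11,4) = 330


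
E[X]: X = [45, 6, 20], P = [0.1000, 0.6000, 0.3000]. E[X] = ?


E[X] = 45*0.1000 + 6*0.6000 + 20*0.3000
= 4.5000 + 3.6000 + 6.0000
= 14.1000

E[X] = 14.1000


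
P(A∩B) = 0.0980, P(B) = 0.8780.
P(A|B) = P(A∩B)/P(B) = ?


P(A|B) = 0.0980/0.8780 = 0.1116

P(A|B) = 0.1116


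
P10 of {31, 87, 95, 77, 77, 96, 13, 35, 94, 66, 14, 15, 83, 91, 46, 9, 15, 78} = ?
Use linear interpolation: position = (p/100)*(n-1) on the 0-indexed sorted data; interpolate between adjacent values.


Sorted: 9, 13, 14, 15, 15, 31, 35, 46, 66, 77, 77, 78, 83, 87, 91, 94, 95, 96
n = 18
Index = 10/100 * 17 = 1.7000
Lower = data[1] = 13, Upper = data[2] = 14
P10 = 13 + 0.7000*(1) = 13.7000

P10 = 13.7000


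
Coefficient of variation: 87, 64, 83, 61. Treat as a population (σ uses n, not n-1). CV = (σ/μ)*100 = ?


Mean = 73.7500
SD = 11.3880
CV = (11.3880/73.7500)*100 = 15.4414%

CV = 15.4414%


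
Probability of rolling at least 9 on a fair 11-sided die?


Favorable outcomes (roll ≥ 9): 3
Total outcomes = 11
P = 3/11 = 0.2727

P = 0.2727


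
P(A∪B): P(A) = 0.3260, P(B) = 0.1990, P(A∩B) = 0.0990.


P(A∪B) = 0.3260 + 0.1990 - 0.0990
= 0.5250 - 0.0990
= 0.4260

P(A∪B) = 0.4260


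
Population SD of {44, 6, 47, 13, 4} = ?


Mean = 22.8000
Variance = 353.3600
SD = sqrt(353.3600) = 18.7979

SD = 18.7979


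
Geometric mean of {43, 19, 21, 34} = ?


Product = 43 × 19 × 21 × 34 = 583338
GM = 583338^(1/4) = 27.6363

GM = 27.6363


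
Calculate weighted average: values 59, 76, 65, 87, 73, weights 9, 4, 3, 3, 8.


Numerator = 59*9 + 76*4 + 65*3 + 87*3 + 73*8 = 1875
Denominator = 9 + 4 + 3 + 3 + 8 = 27
WM = 1875/27 = 69.4444

WM = 69.4444


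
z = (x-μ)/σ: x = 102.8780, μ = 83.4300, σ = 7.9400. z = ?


z = (102.8780 - 83.4300)/7.9400
= 19.4480/7.9400
= 2.4494

z = 2.4494


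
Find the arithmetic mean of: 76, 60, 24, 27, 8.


Sum = 76 + 60 + 24 + 27 + 8 = 195
n = 5
Mean = 195/5 = 39.0000

Mean = 39.0000


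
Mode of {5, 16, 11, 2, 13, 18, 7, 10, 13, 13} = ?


Frequencies: 2:1, 5:1, 7:1, 10:1, 11:1, 13:3, 16:1, 18:1
Max frequency = 3
Mode = 13

Mode = 13


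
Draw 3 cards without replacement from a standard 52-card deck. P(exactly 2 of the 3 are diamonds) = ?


Hypergeometric: P(X=2) = C(13,2)·C(39,1) / C(52,3)
= 78 × 39 / 22100
= 3042/22100 = 0.1376

P = 0.1376


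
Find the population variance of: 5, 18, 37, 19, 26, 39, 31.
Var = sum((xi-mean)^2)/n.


Mean = 25.0000
Squared deviations: 400.0000, 49.0000, 144.0000, 36.0000, 1.0000, 196.0000, 36.0000
Sum = 862.0000
Variance = 862.0000/7 = 123.1429

Variance = 123.1429


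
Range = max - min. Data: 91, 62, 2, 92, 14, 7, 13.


Max = 92, Min = 2
Range = 92 - 2 = 90

Range = 90


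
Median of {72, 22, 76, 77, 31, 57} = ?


Sorted: 22, 31, 57, 72, 76, 77
n = 6 (even)
Middle values: 57 and 72
Median = (57+72)/2 = 64.5000

Median = 64.5000


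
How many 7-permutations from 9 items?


P(9,7) = 9!/2!
= 362880/2
= 181440

P(9,7) = 181440


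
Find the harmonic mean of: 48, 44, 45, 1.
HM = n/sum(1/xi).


Sum of reciprocals = 1/48 + 1/44 + 1/45 + 1/1 = 1.065783
HM = 4/1.065783 = 3.7531

HM = 3.7531


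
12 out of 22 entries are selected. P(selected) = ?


P = 12/22 = 0.5455

P = 0.5455


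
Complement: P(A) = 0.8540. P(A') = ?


P(not A) = 1 - 0.8540 = 0.1460

P(not A) = 0.1460


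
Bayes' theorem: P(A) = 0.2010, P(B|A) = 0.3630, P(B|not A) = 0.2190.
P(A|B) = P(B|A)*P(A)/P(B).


P(B) = P(B|A)*P(A) + P(B|A')*P(A')
= 0.3630*0.2010 + 0.2190*0.7990
= 0.072963 + 0.174981 = 0.247944
P(A|B) = 0.072963/0.247944 = 0.2943

P(A|B) = 0.2943


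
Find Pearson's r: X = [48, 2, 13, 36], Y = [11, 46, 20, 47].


Mean X = 24.7500, Mean Y = 31.0000
SD X = 18.184815, SD Y = 15.827192
Cov = -124.250000
r = -124.250000/(18.184815*15.827192) = -0.4317

r = -0.4317


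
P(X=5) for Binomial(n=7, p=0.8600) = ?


C(7,5) = 21
p^5 = 0.470427
(1-p)^2 = 0.019600
P = 21 * 0.470427 * 0.019600 = 0.1936

P(X=5) = 0.1936


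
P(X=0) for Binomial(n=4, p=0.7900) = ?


C(4,0) = 1
p^0 = 1.000000
(1-p)^4 = 0.001945
P = 1 * 1.000000 * 0.001945 = 0.0019

P(X=0) = 0.0019


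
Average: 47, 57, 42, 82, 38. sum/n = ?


Sum = 47 + 57 + 42 + 82 + 38 = 266
n = 5
Mean = 266/5 = 53.2000

Mean = 53.2000


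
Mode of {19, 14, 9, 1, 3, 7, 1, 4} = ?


Frequencies: 1:2, 3:1, 4:1, 7:1, 9:1, 14:1, 19:1
Max frequency = 2
Mode = 1

Mode = 1


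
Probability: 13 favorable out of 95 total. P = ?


P = 13/95 = 0.1368

P = 0.1368


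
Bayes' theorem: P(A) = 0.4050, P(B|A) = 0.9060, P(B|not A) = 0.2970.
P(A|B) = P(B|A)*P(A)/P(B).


P(B) = P(B|A)*P(A) + P(B|A')*P(A')
= 0.9060*0.4050 + 0.2970*0.5950
= 0.366930 + 0.176715 = 0.543645
P(A|B) = 0.366930/0.543645 = 0.6749

P(A|B) = 0.6749


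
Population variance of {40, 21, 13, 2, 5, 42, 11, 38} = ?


Mean = 21.5000
Squared deviations: 342.2500, 0.2500, 72.2500, 380.2500, 272.2500, 420.2500, 110.2500, 272.2500
Sum = 1870.0000
Variance = 1870.0000/8 = 233.7500

Variance = 233.7500


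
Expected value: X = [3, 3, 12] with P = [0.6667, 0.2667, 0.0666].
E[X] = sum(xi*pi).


E[X] = 3*0.6667 + 3*0.2667 + 12*0.0666
= 2.0001 + 0.8001 + 0.7992
= 3.5994

E[X] = 3.5994


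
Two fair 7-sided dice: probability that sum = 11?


Total outcomes = 7×7 = 49
Favorable (sum = 11): 4
P = 4/49 = 0.0816

P = 0.0816


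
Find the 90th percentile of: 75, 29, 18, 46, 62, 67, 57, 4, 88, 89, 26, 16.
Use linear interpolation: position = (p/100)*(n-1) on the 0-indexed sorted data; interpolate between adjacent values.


Sorted: 4, 16, 18, 26, 29, 46, 57, 62, 67, 75, 88, 89
n = 12
Index = 90/100 * 11 = 9.9000
Lower = data[9] = 75, Upper = data[10] = 88
P90 = 75 + 0.9000*(13) = 86.7000

P90 = 86.7000


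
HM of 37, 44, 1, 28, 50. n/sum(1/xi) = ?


Sum of reciprocals = 1/37 + 1/44 + 1/1 + 1/28 + 1/50 = 1.105469
HM = 5/1.105469 = 4.5230

HM = 4.5230


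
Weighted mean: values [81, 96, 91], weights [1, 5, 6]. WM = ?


Numerator = 81*1 + 96*5 + 91*6 = 1107
Denominator = 1 + 5 + 6 = 12
WM = 1107/12 = 92.2500

WM = 92.2500


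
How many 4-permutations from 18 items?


P(18,4) = 18!/14!
= 6402373705728000/87178291200
= 73440

P(18,4) = 73440


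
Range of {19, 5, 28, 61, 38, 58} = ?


Max = 61, Min = 5
Range = 61 - 5 = 56

Range = 56


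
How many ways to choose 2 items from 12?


C(12,2) = 12!/(2! × 10!)
= 479001600/(2 × 3628800)
= 66

C(12,2) = 66


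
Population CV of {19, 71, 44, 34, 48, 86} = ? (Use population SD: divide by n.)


Mean = 50.3333
SD = 22.3358
CV = (22.3358/50.3333)*100 = 44.3758%

CV = 44.3758%


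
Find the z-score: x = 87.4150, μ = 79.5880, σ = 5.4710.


z = (87.4150 - 79.5880)/5.4710
= 7.8270/5.4710
= 1.4306

z = 1.4306


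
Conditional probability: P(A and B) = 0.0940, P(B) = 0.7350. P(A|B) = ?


P(A|B) = 0.0940/0.7350 = 0.1279

P(A|B) = 0.1279


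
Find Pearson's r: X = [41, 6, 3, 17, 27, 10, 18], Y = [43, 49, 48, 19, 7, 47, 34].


Mean X = 17.4286, Mean Y = 35.2857
SD X = 12.199030, SD Y = 15.181890
Cov = -72.836735
r = -72.836735/(12.199030*15.181890) = -0.3933

r = -0.3933


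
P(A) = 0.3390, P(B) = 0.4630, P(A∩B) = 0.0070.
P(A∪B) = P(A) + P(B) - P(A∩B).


P(A∪B) = 0.3390 + 0.4630 - 0.0070
= 0.8020 - 0.0070
= 0.7950

P(A∪B) = 0.7950


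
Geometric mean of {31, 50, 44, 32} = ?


Product = 31 × 50 × 44 × 32 = 2182400
GM = 2182400^(1/4) = 38.4356

GM = 38.4356


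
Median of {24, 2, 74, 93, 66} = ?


Sorted: 2, 24, 66, 74, 93
n = 5 (odd)
Middle value = 66

Median = 66


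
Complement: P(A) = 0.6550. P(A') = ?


P(not A) = 1 - 0.6550 = 0.3450

P(not A) = 0.3450


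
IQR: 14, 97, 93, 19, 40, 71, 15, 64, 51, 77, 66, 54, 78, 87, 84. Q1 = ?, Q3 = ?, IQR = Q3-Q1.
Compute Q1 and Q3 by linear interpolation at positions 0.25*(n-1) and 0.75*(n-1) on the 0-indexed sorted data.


Sorted: 14, 15, 19, 40, 51, 54, 64, 66, 71, 77, 78, 84, 87, 93, 97
Q1 (25th %ile) = 45.5000
Q3 (75th %ile) = 81.0000
IQR = 81.0000 - 45.5000 = 35.5000

IQR = 35.5000


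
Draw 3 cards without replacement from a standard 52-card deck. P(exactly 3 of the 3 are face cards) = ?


Hypergeometric: P(X=3) = C(12,3)·C(40,0) / C(52,3)
= 220 × 1 / 22100
= 220/22100 = 0.0100

P = 0.0100


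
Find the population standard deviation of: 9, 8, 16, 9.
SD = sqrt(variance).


Mean = 10.5000
Variance = 10.2500
SD = sqrt(10.2500) = 3.2016

SD = 3.2016


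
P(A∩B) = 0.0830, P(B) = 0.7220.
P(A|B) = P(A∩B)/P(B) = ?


P(A|B) = 0.0830/0.7220 = 0.1150

P(A|B) = 0.1150


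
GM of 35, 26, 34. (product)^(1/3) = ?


Product = 35 × 26 × 34 = 30940
GM = 30940^(1/3) = 31.3935

GM = 31.3935


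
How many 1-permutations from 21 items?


P(21,1) = 21!/20!
= 51090942171709440000/2432902008176640000
= 21

P(21,1) = 21


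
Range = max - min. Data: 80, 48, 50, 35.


Max = 80, Min = 35
Range = 80 - 35 = 45

Range = 45


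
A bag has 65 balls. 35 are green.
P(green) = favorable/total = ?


P = 35/65 = 0.5385

P = 0.5385


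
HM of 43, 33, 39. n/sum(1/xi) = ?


Sum of reciprocals = 1/43 + 1/33 + 1/39 = 0.079200
HM = 3/0.079200 = 37.8789

HM = 37.8789


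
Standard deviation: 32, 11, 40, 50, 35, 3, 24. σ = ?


Mean = 27.8571
Variance = 231.8367
SD = sqrt(231.8367) = 15.2262

SD = 15.2262


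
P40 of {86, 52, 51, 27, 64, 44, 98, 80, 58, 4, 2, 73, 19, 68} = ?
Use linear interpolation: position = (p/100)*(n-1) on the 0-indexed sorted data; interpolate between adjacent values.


Sorted: 2, 4, 19, 27, 44, 51, 52, 58, 64, 68, 73, 80, 86, 98
n = 14
Index = 40/100 * 13 = 5.2000
Lower = data[5] = 51, Upper = data[6] = 52
P40 = 51 + 0.2000*(1) = 51.2000

P40 = 51.2000


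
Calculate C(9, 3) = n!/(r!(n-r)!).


C(9,3) = 9!/(3! × 6!)
= 362880/(6 × 720)
= 84

C(9,3) = 84


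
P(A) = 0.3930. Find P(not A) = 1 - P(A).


P(not A) = 1 - 0.3930 = 0.6070

P(not A) = 0.6070


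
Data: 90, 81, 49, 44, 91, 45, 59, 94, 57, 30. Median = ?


Sorted: 30, 44, 45, 49, 57, 59, 81, 90, 91, 94
n = 10 (even)
Middle values: 57 and 59
Median = (57+59)/2 = 58.0000

Median = 58.0000


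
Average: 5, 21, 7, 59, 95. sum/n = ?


Sum = 5 + 21 + 7 + 59 + 95 = 187
n = 5
Mean = 187/5 = 37.4000

Mean = 37.4000


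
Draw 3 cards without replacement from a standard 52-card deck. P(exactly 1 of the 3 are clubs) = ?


Hypergeometric: P(X=1) = C(13,1)·C(39,2) / C(52,3)
= 13 × 741 / 22100
= 9633/22100 = 0.4359

P = 0.4359


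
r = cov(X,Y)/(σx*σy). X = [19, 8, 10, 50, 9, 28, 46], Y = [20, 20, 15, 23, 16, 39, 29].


Mean X = 24.2857, Mean Y = 23.1429
SD X = 16.376937, SD Y = 7.772269
Cov = 67.959184
r = 67.959184/(16.376937*7.772269) = 0.5339

r = 0.5339


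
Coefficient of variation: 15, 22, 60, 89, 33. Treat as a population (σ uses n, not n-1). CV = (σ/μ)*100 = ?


Mean = 43.8000
SD = 27.3013
CV = (27.3013/43.8000)*100 = 62.3317%

CV = 62.3317%


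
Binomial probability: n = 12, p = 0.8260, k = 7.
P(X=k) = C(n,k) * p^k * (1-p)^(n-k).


C(12,7) = 792
p^7 = 0.262337
(1-p)^5 = 0.000159
P = 792 * 0.262337 * 0.000159 = 0.0331

P(X=7) = 0.0331


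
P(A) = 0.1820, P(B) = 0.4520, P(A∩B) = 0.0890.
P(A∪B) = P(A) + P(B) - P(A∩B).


P(A∪B) = 0.1820 + 0.4520 - 0.0890
= 0.6340 - 0.0890
= 0.5450

P(A∪B) = 0.5450


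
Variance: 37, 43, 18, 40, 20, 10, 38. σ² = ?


Mean = 29.4286
Squared deviations: 57.3265, 184.1837, 130.6122, 111.7551, 88.8980, 377.4694, 73.4694
Sum = 1023.7143
Variance = 1023.7143/7 = 146.2449

Variance = 146.2449


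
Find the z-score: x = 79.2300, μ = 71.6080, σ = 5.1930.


z = (79.2300 - 71.6080)/5.1930
= 7.6220/5.1930
= 1.4677

z = 1.4677


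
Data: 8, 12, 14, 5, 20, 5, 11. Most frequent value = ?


Frequencies: 5:2, 8:1, 11:1, 12:1, 14:1, 20:1
Max frequency = 2
Mode = 5

Mode = 5


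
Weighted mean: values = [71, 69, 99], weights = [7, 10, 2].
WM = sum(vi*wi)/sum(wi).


Numerator = 71*7 + 69*10 + 99*2 = 1385
Denominator = 7 + 10 + 2 = 19
WM = 1385/19 = 72.8947

WM = 72.8947


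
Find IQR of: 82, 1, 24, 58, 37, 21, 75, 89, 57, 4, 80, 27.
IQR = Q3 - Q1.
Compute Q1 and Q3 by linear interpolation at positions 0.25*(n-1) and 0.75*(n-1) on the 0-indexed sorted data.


Sorted: 1, 4, 21, 24, 27, 37, 57, 58, 75, 80, 82, 89
Q1 (25th %ile) = 23.2500
Q3 (75th %ile) = 76.2500
IQR = 76.2500 - 23.2500 = 53.0000

IQR = 53.0000


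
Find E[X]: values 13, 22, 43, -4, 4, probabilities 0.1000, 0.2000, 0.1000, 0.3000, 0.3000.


E[X] = 13*0.1000 + 22*0.2000 + 43*0.1000 - 4*0.3000 + 4*0.3000
= 1.3000 + 4.4000 + 4.3000 - 1.2000 + 1.2000
= 10.0000

E[X] = 10.0000


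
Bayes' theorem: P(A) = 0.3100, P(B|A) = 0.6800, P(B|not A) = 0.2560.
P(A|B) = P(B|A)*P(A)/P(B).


P(B) = P(B|A)*P(A) + P(B|A')*P(A')
= 0.6800*0.3100 + 0.2560*0.6900
= 0.210800 + 0.176640 = 0.387440
P(A|B) = 0.210800/0.387440 = 0.5441

P(A|B) = 0.5441


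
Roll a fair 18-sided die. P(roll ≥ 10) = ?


Favorable outcomes (roll ≥ 10): 9
Total outcomes = 18
P = 9/18 = 0.5000

P = 0.5000


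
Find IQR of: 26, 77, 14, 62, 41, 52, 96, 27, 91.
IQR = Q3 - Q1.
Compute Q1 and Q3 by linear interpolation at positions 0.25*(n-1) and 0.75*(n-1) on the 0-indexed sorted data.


Sorted: 14, 26, 27, 41, 52, 62, 77, 91, 96
Q1 (25th %ile) = 27.0000
Q3 (75th %ile) = 77.0000
IQR = 77.0000 - 27.0000 = 50.0000

IQR = 50.0000


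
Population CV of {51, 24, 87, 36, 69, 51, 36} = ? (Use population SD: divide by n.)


Mean = 50.5714
SD = 19.9918
CV = (19.9918/50.5714)*100 = 39.5319%

CV = 39.5319%


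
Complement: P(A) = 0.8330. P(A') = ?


P(not A) = 1 - 0.8330 = 0.1670

P(not A) = 0.1670


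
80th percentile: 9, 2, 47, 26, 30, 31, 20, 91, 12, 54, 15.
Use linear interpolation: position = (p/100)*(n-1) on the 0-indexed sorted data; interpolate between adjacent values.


Sorted: 2, 9, 12, 15, 20, 26, 30, 31, 47, 54, 91
n = 11
Index = 80/100 * 10 = 8.0000
Lower = data[8] = 47, Upper = data[9] = 54
P80 = 47 + 0*(7) = 47.0000

P80 = 47.0000


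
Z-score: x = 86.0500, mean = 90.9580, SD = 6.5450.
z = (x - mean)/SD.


z = (86.0500 - 90.9580)/6.5450
= -4.9080/6.5450
= -0.7499

z = -0.7499


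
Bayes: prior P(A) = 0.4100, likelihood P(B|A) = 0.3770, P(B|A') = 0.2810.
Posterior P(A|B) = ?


P(B) = P(B|A)*P(A) + P(B|A')*P(A')
= 0.3770*0.4100 + 0.2810*0.5900
= 0.154570 + 0.165790 = 0.320360
P(A|B) = 0.154570/0.320360 = 0.4825

P(A|B) = 0.4825


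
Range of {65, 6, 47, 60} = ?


Max = 65, Min = 6
Range = 65 - 6 = 59

Range = 59


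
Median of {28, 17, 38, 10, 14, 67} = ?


Sorted: 10, 14, 17, 28, 38, 67
n = 6 (even)
Middle values: 17 and 28
Median = (17+28)/2 = 22.5000

Median = 22.5000


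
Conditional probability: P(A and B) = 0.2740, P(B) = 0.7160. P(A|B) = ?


P(A|B) = 0.2740/0.7160 = 0.3827

P(A|B) = 0.3827


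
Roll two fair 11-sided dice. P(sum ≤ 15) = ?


Total outcomes = 11×11 = 121
Favorable (sum ≤ 15): 93
P = 93/121 = 0.7686

P = 0.7686


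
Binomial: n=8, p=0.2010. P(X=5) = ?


C(8,5) = 56
p^5 = 0.000328
(1-p)^3 = 0.510082
P = 56 * 0.000328 * 0.510082 = 0.0094

P(X=5) = 0.0094


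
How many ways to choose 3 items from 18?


C(18,3) = 18!/(3! × 15!)
= 6402373705728000/(6 × 1307674368000)
= 816

C(18,3) = 816


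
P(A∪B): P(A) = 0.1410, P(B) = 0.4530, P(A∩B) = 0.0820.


P(A∪B) = 0.1410 + 0.4530 - 0.0820
= 0.5940 - 0.0820
= 0.5120

P(A∪B) = 0.5120


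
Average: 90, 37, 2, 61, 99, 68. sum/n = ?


Sum = 90 + 37 + 2 + 61 + 99 + 68 = 357
n = 6
Mean = 357/6 = 59.5000

Mean = 59.5000


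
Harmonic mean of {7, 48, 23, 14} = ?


Sum of reciprocals = 1/7 + 1/48 + 1/23 + 1/14 = 0.278597
HM = 4/0.278597 = 14.3576

HM = 14.3576


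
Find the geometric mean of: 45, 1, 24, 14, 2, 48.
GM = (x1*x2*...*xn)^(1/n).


Product = 45 × 1 × 24 × 14 × 2 × 48 = 1451520
GM = 1451520^(1/6) = 10.6407

GM = 10.6407


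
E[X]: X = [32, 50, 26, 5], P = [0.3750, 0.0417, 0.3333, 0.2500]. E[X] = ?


E[X] = 32*0.3750 + 50*0.0417 + 26*0.3333 + 5*0.2500
= 12.0000 + 2.0850 + 8.6658 + 1.2500
= 24.0008

E[X] = 24.0008


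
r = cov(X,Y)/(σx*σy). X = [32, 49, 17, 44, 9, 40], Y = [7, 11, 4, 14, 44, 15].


Mean X = 31.8333, Mean Y = 15.8333
SD X = 14.438567, SD Y = 13.158225
Cov = -96.861111
r = -96.861111/(14.438567*13.158225) = -0.5098

r = -0.5098


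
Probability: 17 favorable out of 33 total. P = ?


P = 17/33 = 0.5152

P = 0.5152


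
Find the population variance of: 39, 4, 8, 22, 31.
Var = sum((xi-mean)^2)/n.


Mean = 20.8000
Squared deviations: 331.2400, 282.2400, 163.8400, 1.4400, 104.0400
Sum = 882.8000
Variance = 882.8000/5 = 176.5600

Variance = 176.5600


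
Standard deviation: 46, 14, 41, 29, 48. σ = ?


Mean = 35.6000
Variance = 160.2400
SD = sqrt(160.2400) = 12.6586

SD = 12.6586


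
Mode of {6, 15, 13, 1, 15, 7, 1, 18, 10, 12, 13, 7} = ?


Frequencies: 1:2, 6:1, 7:2, 10:1, 12:1, 13:2, 15:2, 18:1
Max frequency = 2
Mode = 1, 7, 13, 15

Mode = 1, 7, 13, 15


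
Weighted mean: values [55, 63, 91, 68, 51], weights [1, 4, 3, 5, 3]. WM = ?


Numerator = 55*1 + 63*4 + 91*3 + 68*5 + 51*3 = 1073
Denominator = 1 + 4 + 3 + 5 + 3 = 16
WM = 1073/16 = 67.0625

WM = 67.0625


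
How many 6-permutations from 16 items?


P(16,6) = 16!/10!
= 20922789888000/3628800
= 5765760

P(16,6) = 5765760


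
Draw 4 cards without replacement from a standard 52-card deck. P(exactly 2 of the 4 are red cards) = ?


Hypergeometric: P(X=2) = C(26,2)·C(26,2) / C(52,4)
= 325 × 325 / 270725
= 105625/270725 = 0.3902

P = 0.3902


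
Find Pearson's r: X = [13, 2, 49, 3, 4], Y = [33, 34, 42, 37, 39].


Mean X = 14.2000, Mean Y = 37.0000
SD X = 17.837040, SD Y = 3.286335
Cov = 39.000000
r = 39.000000/(17.837040*3.286335) = 0.6653

r = 0.6653


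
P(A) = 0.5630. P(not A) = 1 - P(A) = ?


P(not A) = 1 - 0.5630 = 0.4370

P(not A) = 0.4370


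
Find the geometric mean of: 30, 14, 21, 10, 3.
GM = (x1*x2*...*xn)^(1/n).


Product = 30 × 14 × 21 × 10 × 3 = 264600
GM = 264600^(1/5) = 12.1484

GM = 12.1484


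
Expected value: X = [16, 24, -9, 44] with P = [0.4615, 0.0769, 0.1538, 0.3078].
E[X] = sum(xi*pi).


E[X] = 16*0.4615 + 24*0.0769 - 9*0.1538 + 44*0.3078
= 7.3840 + 1.8456 - 1.3842 + 13.5432
= 21.3886

E[X] = 21.3886


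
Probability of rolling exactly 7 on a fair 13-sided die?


Favorable outcomes (roll = 7): 1
Total outcomes = 13
P = 1/13 = 0.0769

P = 0.0769


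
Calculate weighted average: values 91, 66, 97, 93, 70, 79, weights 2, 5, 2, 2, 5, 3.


Numerator = 91*2 + 66*5 + 97*2 + 93*2 + 70*5 + 79*3 = 1479
Denominator = 2 + 5 + 2 + 2 + 5 + 3 = 19
WM = 1479/19 = 77.8421

WM = 77.8421


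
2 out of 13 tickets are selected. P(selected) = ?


P = 2/13 = 0.1538

P = 0.1538


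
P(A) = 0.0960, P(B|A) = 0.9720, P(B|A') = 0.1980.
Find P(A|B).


P(B) = P(B|A)*P(A) + P(B|A')*P(A')
= 0.9720*0.0960 + 0.1980*0.9040
= 0.093312 + 0.178992 = 0.272304
P(A|B) = 0.093312/0.272304 = 0.3427

P(A|B) = 0.3427


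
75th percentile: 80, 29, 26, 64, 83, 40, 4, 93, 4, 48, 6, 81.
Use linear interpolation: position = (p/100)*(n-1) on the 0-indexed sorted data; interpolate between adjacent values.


Sorted: 4, 4, 6, 26, 29, 40, 48, 64, 80, 81, 83, 93
n = 12
Index = 75/100 * 11 = 8.2500
Lower = data[8] = 80, Upper = data[9] = 81
P75 = 80 + 0.2500*(1) = 80.2500

P75 = 80.2500


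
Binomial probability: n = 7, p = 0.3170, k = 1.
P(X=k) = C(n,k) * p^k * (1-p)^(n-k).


C(7,1) = 7
p^1 = 0.317000
(1-p)^6 = 0.101514
P = 7 * 0.317000 * 0.101514 = 0.2253

P(X=1) = 0.2253


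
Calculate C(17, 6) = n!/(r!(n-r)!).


C(17,6) = 17!/(6! × 11!)
= 355687428096000/(720 × 39916800)
= 12376

C(17,6) = 12376


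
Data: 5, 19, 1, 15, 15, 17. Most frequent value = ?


Frequencies: 1:1, 5:1, 15:2, 17:1, 19:1
Max frequency = 2
Mode = 15

Mode = 15


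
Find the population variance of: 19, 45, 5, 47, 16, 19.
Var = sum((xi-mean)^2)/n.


Mean = 25.1667
Squared deviations: 38.0278, 393.3611, 406.6944, 476.6944, 84.0278, 38.0278
Sum = 1436.8333
Variance = 1436.8333/6 = 239.4722

Variance = 239.4722


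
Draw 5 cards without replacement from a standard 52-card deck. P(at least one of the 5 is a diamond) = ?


P(at least one) = 1 - P(none)
P(none) = (39/52) × (38/51) × (37/50) × (36/49) × (35/48) = 0.221534
P(at least one) = 1 - 0.221534 = 0.7785

P = 0.7785


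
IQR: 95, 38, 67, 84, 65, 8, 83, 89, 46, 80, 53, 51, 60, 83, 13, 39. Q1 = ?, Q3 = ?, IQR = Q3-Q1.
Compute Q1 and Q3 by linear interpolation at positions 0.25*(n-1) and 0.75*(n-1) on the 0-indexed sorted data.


Sorted: 8, 13, 38, 39, 46, 51, 53, 60, 65, 67, 80, 83, 83, 84, 89, 95
Q1 (25th %ile) = 44.2500
Q3 (75th %ile) = 83.0000
IQR = 83.0000 - 44.2500 = 38.7500

IQR = 38.7500


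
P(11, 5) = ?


P(11,5) = 11!/6!
= 39916800/720
= 55440

P(11,5) = 55440


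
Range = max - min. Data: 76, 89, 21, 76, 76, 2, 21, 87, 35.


Max = 89, Min = 2
Range = 89 - 2 = 87

Range = 87


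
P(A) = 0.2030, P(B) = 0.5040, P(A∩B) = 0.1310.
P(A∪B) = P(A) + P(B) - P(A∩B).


P(A∪B) = 0.2030 + 0.5040 - 0.1310
= 0.7070 - 0.1310
= 0.5760

P(A∪B) = 0.5760


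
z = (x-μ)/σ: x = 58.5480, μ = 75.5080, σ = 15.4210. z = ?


z = (58.5480 - 75.5080)/15.4210
= -16.9600/15.4210
= -1.0998

z = -1.0998


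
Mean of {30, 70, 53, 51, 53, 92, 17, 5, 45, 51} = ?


Sum = 30 + 70 + 53 + 51 + 53 + 92 + 17 + 5 + 45 + 51 = 467
n = 10
Mean = 467/10 = 46.7000

Mean = 46.7000


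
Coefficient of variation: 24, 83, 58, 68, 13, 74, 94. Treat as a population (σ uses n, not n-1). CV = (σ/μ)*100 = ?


Mean = 59.1429
SD = 27.9000
CV = (27.9000/59.1429)*100 = 47.1739%

CV = 47.1739%


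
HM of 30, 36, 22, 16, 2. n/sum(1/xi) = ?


Sum of reciprocals = 1/30 + 1/36 + 1/22 + 1/16 + 1/2 = 0.669066
HM = 5/0.669066 = 7.4731

HM = 7.4731


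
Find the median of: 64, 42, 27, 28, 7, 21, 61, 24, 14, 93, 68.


Sorted: 7, 14, 21, 24, 27, 28, 42, 61, 64, 68, 93
n = 11 (odd)
Middle value = 28

Median = 28


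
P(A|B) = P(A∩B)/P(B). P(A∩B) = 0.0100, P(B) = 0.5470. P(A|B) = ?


P(A|B) = 0.0100/0.5470 = 0.0183

P(A|B) = 0.0183


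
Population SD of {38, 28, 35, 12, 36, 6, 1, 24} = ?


Mean = 22.5000
Variance = 182.0000
SD = sqrt(182.0000) = 13.4907

SD = 13.4907


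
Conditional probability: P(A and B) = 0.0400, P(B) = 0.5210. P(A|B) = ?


P(A|B) = 0.0400/0.5210 = 0.0768

P(A|B) = 0.0768


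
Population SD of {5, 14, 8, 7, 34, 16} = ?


Mean = 14.0000
Variance = 95.0000
SD = sqrt(95.0000) = 9.7468

SD = 9.7468


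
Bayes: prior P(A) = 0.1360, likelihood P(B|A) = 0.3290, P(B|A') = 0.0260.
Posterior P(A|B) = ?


P(B) = P(B|A)*P(A) + P(B|A')*P(A')
= 0.3290*0.1360 + 0.0260*0.8640
= 0.044744 + 0.022464 = 0.067208
P(A|B) = 0.044744/0.067208 = 0.6658

P(A|B) = 0.6658


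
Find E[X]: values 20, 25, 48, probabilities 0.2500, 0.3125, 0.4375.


E[X] = 20*0.2500 + 25*0.3125 + 48*0.4375
= 5.0000 + 7.8125 + 21.0000
= 33.8125

E[X] = 33.8125


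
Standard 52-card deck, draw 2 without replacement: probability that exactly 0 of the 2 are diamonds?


Hypergeometric: P(X=0) = C(13,0)·C(39,2) / C(52,2)
= 1 × 741 / 1326
= 741/1326 = 0.5588

P = 0.5588


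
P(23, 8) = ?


P(23,8) = 23!/15!
= 25852016738884976640000/1307674368000
= 19769460480

P(23,8) = 19769460480


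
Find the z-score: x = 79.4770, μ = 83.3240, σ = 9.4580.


z = (79.4770 - 83.3240)/9.4580
= -3.8470/9.4580
= -0.4067

z = -0.4067


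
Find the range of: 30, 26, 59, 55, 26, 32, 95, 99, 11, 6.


Max = 99, Min = 6
Range = 99 - 6 = 93

Range = 93


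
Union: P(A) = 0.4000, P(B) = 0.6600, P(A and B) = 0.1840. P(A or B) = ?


P(A∪B) = 0.4000 + 0.6600 - 0.1840
= 1.0600 - 0.1840
= 0.8760

P(A∪B) = 0.8760


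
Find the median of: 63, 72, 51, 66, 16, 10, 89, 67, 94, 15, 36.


Sorted: 10, 15, 16, 36, 51, 63, 66, 67, 72, 89, 94
n = 11 (odd)
Middle value = 63

Median = 63


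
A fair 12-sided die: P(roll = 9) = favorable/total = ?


Favorable outcomes (roll = 9): 1
Total outcomes = 12
P = 1/12 = 0.0833

P = 0.0833


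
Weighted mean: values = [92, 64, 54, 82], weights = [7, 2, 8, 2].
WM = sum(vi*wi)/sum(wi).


Numerator = 92*7 + 64*2 + 54*8 + 82*2 = 1368
Denominator = 7 + 2 + 8 + 2 = 19
WM = 1368/19 = 72.0000

WM = 72.0000


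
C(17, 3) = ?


C(17,3) = 17!/(3! × 14!)
= 355687428096000/(6 × 87178291200)
= 680

C(17,3) = 680


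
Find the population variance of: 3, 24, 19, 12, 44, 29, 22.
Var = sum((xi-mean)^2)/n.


Mean = 21.8571
Squared deviations: 355.5918, 4.5918, 8.1633, 97.1633, 490.3061, 51.0204, 0.0204
Sum = 1006.8571
Variance = 1006.8571/7 = 143.8367

Variance = 143.8367


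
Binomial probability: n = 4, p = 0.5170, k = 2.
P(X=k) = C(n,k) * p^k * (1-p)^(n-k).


C(4,2) = 6
p^2 = 0.267289
(1-p)^2 = 0.233289
P = 6 * 0.267289 * 0.233289 = 0.3741

P(X=2) = 0.3741


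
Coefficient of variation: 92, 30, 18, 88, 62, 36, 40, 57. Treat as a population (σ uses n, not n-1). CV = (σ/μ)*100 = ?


Mean = 52.8750
SD = 25.1368
CV = (25.1368/52.8750)*100 = 47.5401%

CV = 47.5401%


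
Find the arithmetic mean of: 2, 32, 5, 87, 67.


Sum = 2 + 32 + 5 + 87 + 67 = 193
n = 5
Mean = 193/5 = 38.6000

Mean = 38.6000


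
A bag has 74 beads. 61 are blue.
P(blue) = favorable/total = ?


P = 61/74 = 0.8243

P = 0.8243


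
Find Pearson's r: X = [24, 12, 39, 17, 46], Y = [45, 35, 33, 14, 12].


Mean X = 27.6000, Mean Y = 27.8000
SD X = 12.939861, SD Y = 12.765579
Cov = -51.880000
r = -51.880000/(12.939861*12.765579) = -0.3141

r = -0.3141


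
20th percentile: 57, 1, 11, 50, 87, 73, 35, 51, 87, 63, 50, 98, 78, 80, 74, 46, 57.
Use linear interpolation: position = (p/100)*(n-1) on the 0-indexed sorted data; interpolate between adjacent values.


Sorted: 1, 11, 35, 46, 50, 50, 51, 57, 57, 63, 73, 74, 78, 80, 87, 87, 98
n = 17
Index = 20/100 * 16 = 3.2000
Lower = data[3] = 46, Upper = data[4] = 50
P20 = 46 + 0.2000*(4) = 46.8000

P20 = 46.8000


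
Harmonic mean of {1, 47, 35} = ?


Sum of reciprocals = 1/1 + 1/47 + 1/35 = 1.049848
HM = 3/1.049848 = 2.8576

HM = 2.8576


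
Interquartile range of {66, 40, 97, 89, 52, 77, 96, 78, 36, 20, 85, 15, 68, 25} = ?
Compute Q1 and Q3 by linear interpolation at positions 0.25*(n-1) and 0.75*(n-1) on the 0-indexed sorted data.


Sorted: 15, 20, 25, 36, 40, 52, 66, 68, 77, 78, 85, 89, 96, 97
Q1 (25th %ile) = 37.0000
Q3 (75th %ile) = 83.2500
IQR = 83.2500 - 37.0000 = 46.2500

IQR = 46.2500


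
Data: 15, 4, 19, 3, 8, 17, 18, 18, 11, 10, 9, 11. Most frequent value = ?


Frequencies: 3:1, 4:1, 8:1, 9:1, 10:1, 11:2, 15:1, 17:1, 18:2, 19:1
Max frequency = 2
Mode = 11, 18

Mode = 11, 18


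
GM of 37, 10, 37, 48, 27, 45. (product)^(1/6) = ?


Product = 37 × 10 × 37 × 48 × 27 × 45 = 798400800
GM = 798400800^(1/6) = 30.4581

GM = 30.4581


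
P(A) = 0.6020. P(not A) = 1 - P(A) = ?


P(not A) = 1 - 0.6020 = 0.3980

P(not A) = 0.3980


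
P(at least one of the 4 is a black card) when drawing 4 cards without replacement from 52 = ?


P(at least one) = 1 - P(none)
P(none) = (26/52) × (25/51) × (24/50) × (23/49) = 0.055222
P(at least one) = 1 - 0.055222 = 0.9448

P = 0.9448


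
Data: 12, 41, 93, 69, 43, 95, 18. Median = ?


Sorted: 12, 18, 41, 43, 69, 93, 95
n = 7 (odd)
Middle value = 43

Median = 43


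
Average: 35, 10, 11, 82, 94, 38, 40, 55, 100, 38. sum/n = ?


Sum = 35 + 10 + 11 + 82 + 94 + 38 + 40 + 55 + 100 + 38 = 503
n = 10
Mean = 503/10 = 50.3000

Mean = 50.3000


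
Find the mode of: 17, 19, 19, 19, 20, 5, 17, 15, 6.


Frequencies: 5:1, 6:1, 15:1, 17:2, 19:3, 20:1
Max frequency = 3
Mode = 19

Mode = 19


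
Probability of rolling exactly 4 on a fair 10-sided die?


Favorable outcomes (roll = 4): 1
Total outcomes = 10
P = 1/10 = 0.1000

P = 0.1000


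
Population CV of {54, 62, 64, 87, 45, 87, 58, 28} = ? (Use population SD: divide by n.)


Mean = 60.6250
SD = 18.5872
CV = (18.5872/60.6250)*100 = 30.6593%

CV = 30.6593%


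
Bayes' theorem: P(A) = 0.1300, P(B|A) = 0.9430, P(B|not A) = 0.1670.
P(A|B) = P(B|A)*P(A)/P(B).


P(B) = P(B|A)*P(A) + P(B|A')*P(A')
= 0.9430*0.1300 + 0.1670*0.8700
= 0.122590 + 0.145290 = 0.267880
P(A|B) = 0.122590/0.267880 = 0.4576

P(A|B) = 0.4576


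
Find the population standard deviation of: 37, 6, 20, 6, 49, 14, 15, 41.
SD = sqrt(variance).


Mean = 23.5000
Variance = 240.7500
SD = sqrt(240.7500) = 15.5161

SD = 15.5161


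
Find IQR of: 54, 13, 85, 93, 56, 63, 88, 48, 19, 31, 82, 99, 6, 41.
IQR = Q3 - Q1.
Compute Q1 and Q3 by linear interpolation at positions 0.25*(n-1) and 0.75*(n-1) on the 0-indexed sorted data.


Sorted: 6, 13, 19, 31, 41, 48, 54, 56, 63, 82, 85, 88, 93, 99
Q1 (25th %ile) = 33.5000
Q3 (75th %ile) = 84.2500
IQR = 84.2500 - 33.5000 = 50.7500

IQR = 50.7500


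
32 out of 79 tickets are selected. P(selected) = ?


P = 32/79 = 0.4051

P = 0.4051


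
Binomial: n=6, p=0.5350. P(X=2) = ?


C(6,2) = 15
p^2 = 0.286225
(1-p)^4 = 0.046753
P = 15 * 0.286225 * 0.046753 = 0.2007

P(X=2) = 0.2007


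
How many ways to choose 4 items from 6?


C(6,4) = 6!/(4! × 2!)
= 720/(24 × 2)
= 15

C(6,4) = 15


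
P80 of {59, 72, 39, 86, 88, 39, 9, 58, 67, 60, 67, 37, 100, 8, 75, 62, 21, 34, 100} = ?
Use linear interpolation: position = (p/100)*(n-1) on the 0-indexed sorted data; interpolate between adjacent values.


Sorted: 8, 9, 21, 34, 37, 39, 39, 58, 59, 60, 62, 67, 67, 72, 75, 86, 88, 100, 100
n = 19
Index = 80/100 * 18 = 14.4000
Lower = data[14] = 75, Upper = data[15] = 86
P80 = 75 + 0.4000*(11) = 79.4000

P80 = 79.4000


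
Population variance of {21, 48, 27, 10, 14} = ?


Mean = 24.0000
Squared deviations: 9.0000, 576.0000, 9.0000, 196.0000, 100.0000
Sum = 890.0000
Variance = 890.0000/5 = 178.0000

Variance = 178.0000


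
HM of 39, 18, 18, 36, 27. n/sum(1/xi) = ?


Sum of reciprocals = 1/39 + 1/18 + 1/18 + 1/36 + 1/27 = 0.201567
HM = 5/0.201567 = 24.8057

HM = 24.8057


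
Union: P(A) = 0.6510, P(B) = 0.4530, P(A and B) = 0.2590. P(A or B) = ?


P(A∪B) = 0.6510 + 0.4530 - 0.2590
= 1.1040 - 0.2590
= 0.8450

P(A∪B) = 0.8450


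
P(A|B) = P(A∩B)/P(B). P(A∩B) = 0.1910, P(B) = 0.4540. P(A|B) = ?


P(A|B) = 0.1910/0.4540 = 0.4207

P(A|B) = 0.4207


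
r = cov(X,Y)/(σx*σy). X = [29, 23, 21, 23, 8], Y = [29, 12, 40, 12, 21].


Mean X = 20.8000, Mean Y = 22.8000
SD X = 6.939741, SD Y = 10.684568
Cov = 5.960000
r = 5.960000/(6.939741*10.684568) = 0.0804

r = 0.0804


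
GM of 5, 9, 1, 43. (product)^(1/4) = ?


Product = 5 × 9 × 1 × 43 = 1935
GM = 1935^(1/4) = 6.6324

GM = 6.6324


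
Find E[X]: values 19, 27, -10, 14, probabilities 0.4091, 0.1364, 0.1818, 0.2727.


E[X] = 19*0.4091 + 27*0.1364 - 10*0.1818 + 14*0.2727
= 7.7729 + 3.6828 - 1.8180 + 3.8178
= 13.4555

E[X] = 13.4555


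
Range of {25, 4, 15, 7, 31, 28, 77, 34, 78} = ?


Max = 78, Min = 4
Range = 78 - 4 = 74

Range = 74


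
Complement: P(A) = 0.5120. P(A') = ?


P(not A) = 1 - 0.5120 = 0.4880

P(not A) = 0.4880


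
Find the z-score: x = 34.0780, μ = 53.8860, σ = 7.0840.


z = (34.0780 - 53.8860)/7.0840
= -19.8080/7.0840
= -2.7962

z = -2.7962


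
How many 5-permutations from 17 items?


P(17,5) = 17!/12!
= 355687428096000/479001600
= 742560

P(17,5) = 742560


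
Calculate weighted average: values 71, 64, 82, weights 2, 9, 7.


Numerator = 71*2 + 64*9 + 82*7 = 1292
Denominator = 2 + 9 + 7 = 18
WM = 1292/18 = 71.7778

WM = 71.7778


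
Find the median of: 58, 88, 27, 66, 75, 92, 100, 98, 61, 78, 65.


Sorted: 27, 58, 61, 65, 66, 75, 78, 88, 92, 98, 100
n = 11 (odd)
Middle value = 75

Median = 75


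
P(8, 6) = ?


P(8,6) = 8!/2!
= 40320/2
= 20160

P(8,6) = 20160


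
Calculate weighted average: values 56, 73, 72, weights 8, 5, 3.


Numerator = 56*8 + 73*5 + 72*3 = 1029
Denominator = 8 + 5 + 3 = 16
WM = 1029/16 = 64.3125

WM = 64.3125


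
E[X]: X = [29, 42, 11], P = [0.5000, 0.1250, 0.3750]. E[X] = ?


E[X] = 29*0.5000 + 42*0.1250 + 11*0.3750
= 14.5000 + 5.2500 + 4.1250
= 23.8750

E[X] = 23.8750


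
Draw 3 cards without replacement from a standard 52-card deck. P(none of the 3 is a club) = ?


P(no clubs) = (39/52) × (38/51) × (37/50)
= 0.4135

P = 0.4135


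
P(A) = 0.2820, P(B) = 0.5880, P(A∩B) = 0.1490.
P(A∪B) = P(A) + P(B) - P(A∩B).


P(A∪B) = 0.2820 + 0.5880 - 0.1490
= 0.8700 - 0.1490
= 0.7210

P(A∪B) = 0.7210


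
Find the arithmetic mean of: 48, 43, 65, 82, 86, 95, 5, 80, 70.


Sum = 48 + 43 + 65 + 82 + 86 + 95 + 5 + 80 + 70 = 574
n = 9
Mean = 574/9 = 63.7778

Mean = 63.7778


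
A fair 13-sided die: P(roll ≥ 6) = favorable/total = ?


Favorable outcomes (roll ≥ 6): 8
Total outcomes = 13
P = 8/13 = 0.6154

P = 0.6154


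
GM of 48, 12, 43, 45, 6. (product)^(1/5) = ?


Product = 48 × 12 × 43 × 45 × 6 = 6687360
GM = 6687360^(1/5) = 23.1767

GM = 23.1767


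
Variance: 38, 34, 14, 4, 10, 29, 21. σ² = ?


Mean = 21.4286
Squared deviations: 274.6122, 158.0408, 55.1837, 303.7551, 130.6122, 57.3265, 0.1837
Sum = 979.7143
Variance = 979.7143/7 = 139.9592

Variance = 139.9592


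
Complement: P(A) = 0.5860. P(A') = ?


P(not A) = 1 - 0.5860 = 0.4140

P(not A) = 0.4140


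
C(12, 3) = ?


C(12,3) = 12!/(3! × 9!)
= 479001600/(6 × 362880)
= 220

C(12,3) = 220


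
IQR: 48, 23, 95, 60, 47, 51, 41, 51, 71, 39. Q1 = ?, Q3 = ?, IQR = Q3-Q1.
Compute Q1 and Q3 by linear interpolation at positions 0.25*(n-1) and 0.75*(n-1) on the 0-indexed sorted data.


Sorted: 23, 39, 41, 47, 48, 51, 51, 60, 71, 95
Q1 (25th %ile) = 42.5000
Q3 (75th %ile) = 57.7500
IQR = 57.7500 - 42.5000 = 15.2500

IQR = 15.2500


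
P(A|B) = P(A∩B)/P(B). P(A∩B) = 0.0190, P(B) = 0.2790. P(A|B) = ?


P(A|B) = 0.0190/0.2790 = 0.0681

P(A|B) = 0.0681


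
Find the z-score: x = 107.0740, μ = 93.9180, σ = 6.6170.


z = (107.0740 - 93.9180)/6.6170
= 13.1560/6.6170
= 1.9882

z = 1.9882


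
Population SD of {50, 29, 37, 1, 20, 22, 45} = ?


Mean = 29.1429
Variance = 239.2653
SD = sqrt(239.2653) = 15.4682

SD = 15.4682


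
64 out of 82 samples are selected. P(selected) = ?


P = 64/82 = 0.7805

P = 0.7805


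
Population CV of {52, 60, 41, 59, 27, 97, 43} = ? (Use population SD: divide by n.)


Mean = 54.1429
SD = 20.4690
CV = (20.4690/54.1429)*100 = 37.8055%

CV = 37.8055%


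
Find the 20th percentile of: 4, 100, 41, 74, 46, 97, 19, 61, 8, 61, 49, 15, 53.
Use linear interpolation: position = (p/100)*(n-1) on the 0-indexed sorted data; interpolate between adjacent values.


Sorted: 4, 8, 15, 19, 41, 46, 49, 53, 61, 61, 74, 97, 100
n = 13
Index = 20/100 * 12 = 2.4000
Lower = data[2] = 15, Upper = data[3] = 19
P20 = 15 + 0.4000*(4) = 16.6000

P20 = 16.6000


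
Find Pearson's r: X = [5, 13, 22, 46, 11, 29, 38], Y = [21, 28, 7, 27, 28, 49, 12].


Mean X = 23.4286, Mean Y = 24.5714
SD X = 13.926923, SD Y = 12.568181
Cov = 2.897959
r = 2.897959/(13.926923*12.568181) = 0.0166

r = 0.0166


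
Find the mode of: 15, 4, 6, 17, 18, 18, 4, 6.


Frequencies: 4:2, 6:2, 15:1, 17:1, 18:2
Max frequency = 2
Mode = 4, 6, 18

Mode = 4, 6, 18


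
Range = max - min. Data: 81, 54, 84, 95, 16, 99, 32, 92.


Max = 99, Min = 16
Range = 99 - 16 = 83

Range = 83


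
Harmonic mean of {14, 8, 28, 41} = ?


Sum of reciprocals = 1/14 + 1/8 + 1/28 + 1/41 = 0.256533
HM = 4/0.256533 = 15.5925

HM = 15.5925


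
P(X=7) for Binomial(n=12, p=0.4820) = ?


C(12,7) = 792
p^7 = 0.006044
(1-p)^5 = 0.037295
P = 792 * 0.006044 * 0.037295 = 0.1785

P(X=7) = 0.1785


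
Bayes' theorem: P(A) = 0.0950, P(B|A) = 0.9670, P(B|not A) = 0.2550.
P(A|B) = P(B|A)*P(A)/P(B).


P(B) = P(B|A)*P(A) + P(B|A')*P(A')
= 0.9670*0.0950 + 0.2550*0.9050
= 0.091865 + 0.230775 = 0.322640
P(A|B) = 0.091865/0.322640 = 0.2847

P(A|B) = 0.2847


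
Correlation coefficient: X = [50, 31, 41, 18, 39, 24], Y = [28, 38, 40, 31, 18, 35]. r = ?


Mean X = 33.8333, Mean Y = 31.6667
SD X = 10.761299, SD Y = 7.318166
Cov = -18.388889
r = -18.388889/(10.761299*7.318166) = -0.2335

r = -0.2335
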